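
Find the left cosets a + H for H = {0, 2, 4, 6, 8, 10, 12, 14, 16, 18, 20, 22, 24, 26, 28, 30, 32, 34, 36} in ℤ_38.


H = {0, 2, 4, 6, 8, 10, 12, 14, 16, 18, 20, 22, 24, 26, 28, 30, 32, 34, 36}, |H| = 19
Number of cosets = |G|/|H| = 38/19 = 2
0 + H = {0, 2, 4, 6, 8, 10, 12, 14, 16, 18, 20, 22, 24, 26, 28, 30, 32, 34, 36}
1 + H = {1, 3, 5, 7, 9, 11, 13, 15, 17, 19, 21, 23, 25, 27, 29, 31, 33, 35, 37}

Cosets: 0+H={0,2,4,6,8,10,12,14,16,18,20,22,24,26,28,30,32,34,36}; 1+H={1,3,5,7,9,11,13,15,17,19,21,23,25,27,29,31,33,35,37}


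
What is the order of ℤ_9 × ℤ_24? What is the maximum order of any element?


|ℤ_9 × ℤ_24| = 9 × 24 = 216
Max element order = lcm(9,24) = 72
Cyclic? No (gcd=3)

|ℤ_9×ℤ_24| = 216, max element order = 72


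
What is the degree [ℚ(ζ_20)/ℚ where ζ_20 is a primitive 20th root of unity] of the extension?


[ℚ(ζ_n):ℚ] = deg Φ_n(x) = φ(n). Here φ(20) = 8

[ℚ(ζ_20)/ℚ where ζ_20 is a primitive 20th root of unity] = 8


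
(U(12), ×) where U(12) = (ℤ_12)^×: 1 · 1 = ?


Operation: multiplication mod 12
1 · 1 = (a × b) mod 12 with a = 1, b = 1

1 · 1 = 1


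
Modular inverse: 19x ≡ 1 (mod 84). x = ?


Use the extended Euclidean algorithm to write 1 = 19·s + 84·t; then s mod 84 is the inverse.
Euclidean algorithm:
  19 = 0·84 + 19
  84 = 4·19 + 8
  19 = 2·8 + 3
  8 = 2·3 + 2
  3 = 1·2 + 1
  2 = 2·1 + 0
gcd(19,84) = 1
Back-substitution gives: 19·(31) + 84·(-7) = 1
So 19⁻¹ ≡ 31 ≡ 31 (mod 84)
Check: 19 × 31 = 589 ≡ 1 (mod 84) ✓

19⁻¹ ≡ 31 (mod 84)


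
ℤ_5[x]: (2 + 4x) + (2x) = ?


Add coefficients mod 5:
x^0: 2 + 0 = 2 (mod 5)
x^1: 4 + 2 = 1 (mod 5)
Result: 2 + x

f + g = 2 + x


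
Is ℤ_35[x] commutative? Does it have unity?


ℤ_35 has zero divisors (5·7 ≡ 0), and these lift to constant zero divisors in ℤ_35[x]; so not an integral domain
Commutative: Yes
Integral domain: No
Has unity: Yes

ℤ_35[x]: Commutative=Yes, Unity=Yes


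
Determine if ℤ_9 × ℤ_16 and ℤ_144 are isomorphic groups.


Comparing ℤ_9 × ℤ_16 and ℤ_144:
gcd(9,16) = 1, so ℤ_9 × ℤ_16 ≅ ℤ_144 (CRT)

Yes, ℤ_9 × ℤ_16 ≅ ℤ_144


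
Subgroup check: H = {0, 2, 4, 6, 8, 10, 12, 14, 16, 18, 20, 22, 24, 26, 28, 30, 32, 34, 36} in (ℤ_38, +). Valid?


Subgroup test for H = {0, 2, 4, 6, 8, 10, 12, 14, 16, 18, 20, 22, 24, 26, 28, 30, 32, 34, 36} in (ℤ_38, +):
(1) 0 ∈ H? Yes
(2) Closure: for all a,b ∈ H, (a+b) mod 38 ∈ H? Yes
(3) Inverses: for all a ∈ H, -a mod 38 ∈ H? Yes

Yes, H is a subgroup of ℤ_38


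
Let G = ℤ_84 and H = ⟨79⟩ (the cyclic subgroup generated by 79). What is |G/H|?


|⟨79⟩| = n / gcd(79, 84) = 84 / 1 = 84
H is normal (ℤ_84 is abelian).
|G/H| = |G| / |H| = 84 / 84 = 1

|G/H| = 1


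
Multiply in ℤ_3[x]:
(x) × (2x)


Expand and collect like terms; reduce coefficients mod 3:
x^0: 0·0 = 0 ≡ 0 (mod 3)
x^1: 0·2 + 1·0 = 0 ≡ 0 (mod 3)
x^2: 1·2 = 2 ≡ 2 (mod 3)
Result: 2x^2

f · g = 2x^2


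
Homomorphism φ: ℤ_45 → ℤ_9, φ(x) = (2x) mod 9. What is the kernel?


Kernel = preimage of identity
ker(φ) = {x ∈ ℤ_45 : 2x ≡ 0 (mod 9)}. Since 9 | 45, φ is well-defined. The kernel is the cyclic subgroup ⟨9⟩ of ℤ_45 (order 5), i.e. {0, 9, 18, 27, 36}

ker(φ) = {0, 9, 18, 27, 36}


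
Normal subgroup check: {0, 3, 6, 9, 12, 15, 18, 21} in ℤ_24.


H = {0, 3, 6, 9, 12, 15, 18, 21} in ℤ_24
ℤ_24 is abelian; every subgroup of an abelian group is normal

Yes, normal subgroup


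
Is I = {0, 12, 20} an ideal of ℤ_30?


Check ideal conditions for I = {0, 12, 20} in ℤ_30:
(1) I is an additive subgroup? No
(2) For r ∈ ℤ_30 and a ∈ I: r·a ∈ I? No  [counterexample: r=2, a=12, r·a mod 30 = 24 ∉ I]

No, I is not an ideal of ℤ_30


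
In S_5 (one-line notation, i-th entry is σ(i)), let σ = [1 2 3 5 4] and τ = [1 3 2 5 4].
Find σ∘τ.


σ∘τ: apply τ first, then σ
1 →τ 1 →σ 1
2 →τ 3 →σ 3
3 →τ 2 →σ 2
4 →τ 5 →σ 4
5 →τ 4 →σ 5

σ∘τ = [1 3 2 4 5]


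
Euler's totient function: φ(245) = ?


Factor n: 245 = 5 × 7^2
φ(n) = n · ∏(1 - 1/p) over distinct primes p | n
φ(245) = 245 · (1 - 1/5) · (1 - 1/7) = 168

φ(245) = 168


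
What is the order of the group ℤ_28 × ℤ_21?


|A × B| = |A| · |B|
|ℤ_28 × ℤ_21| = 28 × 21 = 588

|ℤ_28 × ℤ_21| = 588


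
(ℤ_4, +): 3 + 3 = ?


Operation: addition mod 4
3 + 3 = (a + b) mod 4 with a = 3, b = 3

3 + 3 = 2


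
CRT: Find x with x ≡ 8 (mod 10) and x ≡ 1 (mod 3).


m₁ = 10, m₂ = 3, gcd = 1, so CRT applies. M = m₁·m₂ = 30
Let M₁ = M/m₁ = 3, M₂ = M/m₂ = 10
Find y₁ ≡ M₁⁻¹ (mod m₁): 3⁻¹ ≡ 7 (mod 10)
Find y₂ ≡ M₂⁻¹ (mod m₂): 10⁻¹ ≡ 1 (mod 3)
x = a₁·M₁·y₁ + a₂·M₂·y₂ = 8·3·7 + 1·10·1 = 178
Reduce mod 30: x ≡ 28
Check: 28 mod 10 = 8 ✓, 28 mod 3 = 1 ✓

x ≡ 28 (mod 30)


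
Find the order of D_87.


|D_n| = 2n (n rotations and n reflections)
|D_87| = 2×87 = 174

|D_87| = 174


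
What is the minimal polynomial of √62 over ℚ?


√62 satisfies x² - 62 = 0, irreducible over ℚ since 62 is squarefree

Minimal polynomial: x² - 62


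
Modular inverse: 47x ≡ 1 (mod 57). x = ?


Use the extended Euclidean algorithm to write 1 = 47·s + 57·t; then s mod 57 is the inverse.
Euclidean algorithm:
  47 = 0·57 + 47
  57 = 1·47 + 10
  47 = 4·10 + 7
  10 = 1·7 + 3
  7 = 2·3 + 1
  3 = 3·1 + 0
gcd(47,57) = 1
Back-substitution gives: 47·(17) + 57·(-14) = 1
So 47⁻¹ ≡ 17 ≡ 17 (mod 57)
Check: 47 × 17 = 799 ≡ 1 (mod 57) ✓

47⁻¹ ≡ 17 (mod 57)


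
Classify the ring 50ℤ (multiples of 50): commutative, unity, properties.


50ℤ is a commutative ring under +,× but has no multiplicative identity (1 ∉ 50ℤ); it has no zero divisors, but without unity it is not an integral domain
Commutative: Yes
Integral domain: No
Has unity: No

50ℤ (multiples of 50): Commutative=Yes, Unity=No


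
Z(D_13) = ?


Z(G) = {g ∈ G | gx = xg for all x ∈ G}
For odd n, Z(D_n) = {e}: no nontrivial rotation commutes with all reflections

Z(D_13) = {e}


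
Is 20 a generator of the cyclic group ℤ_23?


g generates ℤ_n iff gcd(g, n) = 1
gcd(20, 23) = 1
Since gcd = 1, 20 is a generator.

Yes, 20 generates ℤ_23


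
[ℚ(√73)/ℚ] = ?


√73 has minimal polynomial x² - 73 (irreducible over ℚ since 73 is squarefree)

[ℚ(√73)/ℚ] = 2


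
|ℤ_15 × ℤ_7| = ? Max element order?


|ℤ_15 × ℤ_7| = 15 × 7 = 105
Max element order = lcm(15,7) = 105
Cyclic? Yes (gcd=1)

|ℤ_15×ℤ_7| = 105, max element order = 105


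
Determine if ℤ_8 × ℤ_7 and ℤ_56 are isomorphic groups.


Comparing ℤ_8 × ℤ_7 and ℤ_56:
gcd(8,7) = 1, so ℤ_8 × ℤ_7 ≅ ℤ_56 (CRT)

Yes, ℤ_8 × ℤ_7 ≅ ℤ_56


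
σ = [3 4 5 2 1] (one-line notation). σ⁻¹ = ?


To find σ⁻¹, swap domain and range:
σ(1) = 3 → σ⁻¹(3) = 1
σ(2) = 4 → σ⁻¹(4) = 2
σ(3) = 5 → σ⁻¹(5) = 3
σ(4) = 2 → σ⁻¹(2) = 4
σ(5) = 1 → σ⁻¹(1) = 5

σ⁻¹ = [5 4 1 2 3]


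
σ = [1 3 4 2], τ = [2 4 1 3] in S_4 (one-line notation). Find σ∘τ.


σ∘τ: apply τ first, then σ
1 →τ 2 →σ 3
2 →τ 4 →σ 2
3 →τ 1 →σ 1
4 →τ 3 →σ 4

σ∘τ = [3 2 1 4]


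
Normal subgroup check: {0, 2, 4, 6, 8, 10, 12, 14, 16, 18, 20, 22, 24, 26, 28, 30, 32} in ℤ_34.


H = {0, 2, 4, 6, 8, 10, 12, 14, 16, 18, 20, 22, 24, 26, 28, 30, 32} in ℤ_34
ℤ_34 is abelian; every subgroup of an abelian group is normal

Yes, normal subgroup


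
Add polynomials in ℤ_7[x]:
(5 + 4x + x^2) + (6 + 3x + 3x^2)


Add coefficients mod 7:
x^0: 5 + 6 = 4 (mod 7)
x^1: 4 + 3 = 0 (mod 7)
x^2: 1 + 3 = 4 (mod 7)
Result: 4 + 4x^2

f + g = 4 + 4x^2


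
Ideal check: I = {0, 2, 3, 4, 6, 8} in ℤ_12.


Check ideal conditions for I = {0, 2, 3, 4, 6, 8} in ℤ_12:
(1) I is an additive subgroup? No
(2) For r ∈ ℤ_12 and a ∈ I: r·a ∈ I? No  [counterexample: r=3, a=3, r·a mod 12 = 9 ∉ I]

No, I is not an ideal of ℤ_12


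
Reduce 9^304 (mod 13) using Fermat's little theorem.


Fermat's little theorem: if p is prime and gcd(a,p)=1, then a^(p-1) ≡ 1 (mod p)
p = 13 is prime, gcd(9,13) = 1
Reduce exponent: 304 mod 12 = 4
So 9^304 ≡ 9^4 (mod 13)
9^4 mod 13 = 9

9^304 ≡ 9 (mod 13)


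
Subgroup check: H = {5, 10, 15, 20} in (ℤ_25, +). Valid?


Subgroup test for H = {5, 10, 15, 20} in (ℤ_25, +):
(1) 0 ∈ H? No
(2) Closure: for all a,b ∈ H, (a+b) mod 25 ∈ H? No  [counterexample: 5 + 20 = 0 ∉ H]
(3) Inverses: for all a ∈ H, -a mod 25 ∈ H? Yes

No, H is not a subgroup of ℤ_25


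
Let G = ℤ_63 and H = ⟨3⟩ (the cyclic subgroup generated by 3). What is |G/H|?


|⟨3⟩| = n / gcd(3, 63) = 63 / 3 = 21
H is normal (ℤ_63 is abelian).
|G/H| = |G| / |H| = 63 / 21 = 3

|G/H| = 3


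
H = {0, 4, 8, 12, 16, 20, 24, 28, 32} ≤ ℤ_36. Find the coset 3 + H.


3 + H = {3 + h (mod 36) : h ∈ H}
3+0=3, 3+4=7, 3+8=11, 3+12=15, 3+16=19, 3+20=23, 3+24=27, 3+28=31, 3+32=35

3 + H = {3, 7, 11, 15, 19, 23, 27, 31, 35}


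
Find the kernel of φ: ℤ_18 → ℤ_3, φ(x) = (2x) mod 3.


Kernel = preimage of identity
ker(φ) = {x ∈ ℤ_18 : 2x ≡ 0 (mod 3)}. Since 3 | 18, φ is well-defined. The kernel is the cyclic subgroup ⟨3⟩ of ℤ_18 (order 6), i.e. {0, 3, 6, 9, 12, 15}

ker(φ) = {0, 3, 6, 9, 12, 15}


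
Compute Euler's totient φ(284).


Factor n: 284 = 2^2 × 71
φ(n) = n · ∏(1 - 1/p) over distinct primes p | n
φ(284) = 284 · (1 - 1/2) · (1 - 1/71) = 140

φ(284) = 140


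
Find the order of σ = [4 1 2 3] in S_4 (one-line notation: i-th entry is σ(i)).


Cycle decomposition: (1 4 3 2)
Cycle lengths: 4
Order = lcm(4) = 4

ord(σ) = 4


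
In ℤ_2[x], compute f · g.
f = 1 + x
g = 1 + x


Expand and collect like terms; reduce coefficients mod 2:
x^0: 1·1 = 1 ≡ 1 (mod 2)
x^1: 1·1 + 1·1 = 2 ≡ 0 (mod 2)
x^2: 1·1 = 1 ≡ 1 (mod 2)
Result: 1 + x^2

f · g = 1 + x^2


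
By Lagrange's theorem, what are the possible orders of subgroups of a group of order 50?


Lagrange's theorem: |H| divides |G|
|G| = 50
Divisors of 50: 1, 2, 5, 10, 25, 50

Possible subgroup orders: {1, 2, 5, 10, 25, 50}


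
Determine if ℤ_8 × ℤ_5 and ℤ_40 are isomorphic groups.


Comparing ℤ_8 × ℤ_5 and ℤ_40:
gcd(8,5) = 1, so ℤ_8 × ℤ_5 ≅ ℤ_40 (CRT)

Yes, ℤ_8 × ℤ_5 ≅ ℤ_40


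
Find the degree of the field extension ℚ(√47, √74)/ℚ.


[ℚ(√47,√74):ℚ] = [ℚ(√47,√74):ℚ(√47)]·[ℚ(√47):ℚ] = 2·2 = 4

[ℚ(√47, √74)/ℚ] = 4


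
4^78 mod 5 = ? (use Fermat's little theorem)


Fermat's little theorem: if p is prime and gcd(a,p)=1, then a^(p-1) ≡ 1 (mod p)
p = 5 is prime, gcd(4,5) = 1
Reduce exponent: 78 mod 4 = 2
So 4^78 ≡ 4^2 (mod 5)
4^2 mod 5 = 1

4^78 ≡ 1 (mod 5)


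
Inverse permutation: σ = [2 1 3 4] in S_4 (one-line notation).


To find σ⁻¹, swap domain and range:
σ(1) = 2 → σ⁻¹(2) = 1
σ(2) = 1 → σ⁻¹(1) = 2
σ(3) = 3 → σ⁻¹(3) = 3
σ(4) = 4 → σ⁻¹(4) = 4

σ⁻¹ = [2 1 3 4]


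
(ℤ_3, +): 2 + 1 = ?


Operation: addition mod 3
2 + 1 = (a + b) mod 3 with a = 2, b = 1

2 + 1 = 0


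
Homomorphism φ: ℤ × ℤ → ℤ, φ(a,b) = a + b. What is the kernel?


Kernel = preimage of identity
ker(φ) = {(a,b) ∈ ℤ² | a+b = 0} = {(a,-a) | a ∈ ℤ}

ker(φ) = {(a,-a) | a ∈ ℤ}


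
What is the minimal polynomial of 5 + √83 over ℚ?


Let α = 5 + √83. Then α - 5 = √83, so (α - 5)² = 83, giving α² - 10α - 58 = 0. Degree 2 and α ∉ ℚ, so this is the minimal polynomial.

Minimal polynomial: x² - 10x - 58


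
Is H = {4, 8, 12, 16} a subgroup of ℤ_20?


Subgroup test for H = {4, 8, 12, 16} in (ℤ_20, +):
(1) 0 ∈ H? No
(2) Closure: for all a,b ∈ H, (a+b) mod 20 ∈ H? No  [counterexample: 4 + 16 = 0 ∉ H]
(3) Inverses: for all a ∈ H, -a mod 20 ∈ H? Yes

No, H is not a subgroup of ℤ_20


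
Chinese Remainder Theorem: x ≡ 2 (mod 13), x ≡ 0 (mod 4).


m₁ = 13, m₂ = 4, gcd = 1, so CRT applies. M = m₁·m₂ = 52
Let M₁ = M/m₁ = 4, M₂ = M/m₂ = 13
Find y₁ ≡ M₁⁻¹ (mod m₁): 4⁻¹ ≡ 10 (mod 13)
Find y₂ ≡ M₂⁻¹ (mod m₂): 13⁻¹ ≡ 1 (mod 4)
x = a₁·M₁·y₁ + a₂·M₂·y₂ = 2·4·10 + 0·13·1 = 80
Reduce mod 52: x ≡ 28
Check: 28 mod 13 = 2 ✓, 28 mod 4 = 0 ✓

x ≡ 28 (mod 52)


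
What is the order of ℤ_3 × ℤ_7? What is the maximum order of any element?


|ℤ_3 × ℤ_7| = 3 × 7 = 21
Max element order = lcm(3,7) = 21
Cyclic? Yes (gcd=1)

|ℤ_3×ℤ_7| = 21, max element order = 21


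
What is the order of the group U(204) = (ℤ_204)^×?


U(n) is the group of units mod n; |U(n)| = φ(n)
|U(204)| = φ(204) = 64

|U(204) = (ℤ_204)^×| = 64


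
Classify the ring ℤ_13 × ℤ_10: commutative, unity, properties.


Direct product ring; commutative with unity (1,1); but (1,0)·(0,1) = (0,0) gives zero divisors, so not an integral domain
Commutative: Yes
Integral domain: No
Has unity: Yes

ℤ_13 × ℤ_10: Commutative=Yes, Unity=Yes


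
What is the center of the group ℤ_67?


Z(G) = {g ∈ G | gx = xg for all x ∈ G}
ℤ_67 is abelian, so Z(G) = G

Z(ℤ_67) = ℤ_67


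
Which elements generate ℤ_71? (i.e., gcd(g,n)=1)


g generates ℤ_n iff gcd(g,n) = 1
Prime factors of 71: 71
Generators are g ∈ {1,...,70} not divisible by any of these primes.
Generators: {1, 2, 3, 4, 5, 6, 7, 8, 9, 10, 11, 12, 13, 14, 15, 16, 17, 18, 19, 20, 21, 22, 23, 24, 25, 26, 27, 28, 29, 30, 31, 32, 33, 34, 35, 36, 37, 38, 39, 40, 41, 42, 43, 44, 45, 46, 47, 48, 49, 50, 51, 52, 53, 54, 55, 56, 57, 58, 59, 60, 61, 62, 63, 64, 65, 66, 67, 68, 69, 70}
Number of generators = φ(71) = 70

Generators of ℤ_71 = {1, 2, 3, 4, 5, 6, 7, 8, 9, 10, 11, 12, 13, 14, 15, 16, 17, 18, 19, 20, 21, 22, 23, 24, 25, 26, 27, 28, 29, 30, 31, 32, 33, 34, 35, 36, 37, 38, 39, 40, 41, 42, 43, 44, 45, 46, 47, 48, 49, 50, 51, 52, 53, 54, 55, 56, 57, 58, 59, 60, 61, 62, 63, 64, 65, 66, 67, 68, 69, 70}


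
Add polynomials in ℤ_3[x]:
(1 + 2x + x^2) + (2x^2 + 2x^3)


Add coefficients mod 3:
x^0: 1 + 0 = 1 (mod 3)
x^1: 2 + 0 = 2 (mod 3)
x^2: 1 + 2 = 0 (mod 3)
x^3: 0 + 2 = 2 (mod 3)
Result: 1 + 2x + 2x^3

f + g = 1 + 2x + 2x^3


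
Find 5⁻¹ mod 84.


Use the extended Euclidean algorithm to write 1 = 5·s + 84·t; then s mod 84 is the inverse.
Euclidean algorithm:
  5 = 0·84 + 5
  84 = 16·5 + 4
  5 = 1·4 + 1
  4 = 4·1 + 0
gcd(5,84) = 1
Back-substitution gives: 5·(17) + 84·(-1) = 1
So 5⁻¹ ≡ 17 ≡ 17 (mod 84)
Check: 5 × 17 = 85 ≡ 1 (mod 84) ✓

5⁻¹ ≡ 17 (mod 84)


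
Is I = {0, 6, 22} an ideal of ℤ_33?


Check ideal conditions for I = {0, 6, 22} in ℤ_33:
(1) I is an additive subgroup? No
(2) For r ∈ ℤ_33 and a ∈ I: r·a ∈ I? No  [counterexample: r=2, a=6, r·a mod 33 = 12 ∉ I]

No, I is not an ideal of ℤ_33


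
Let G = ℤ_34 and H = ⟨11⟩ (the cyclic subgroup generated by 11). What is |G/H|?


|⟨11⟩| = n / gcd(11, 34) = 34 / 1 = 34
H is normal (ℤ_34 is abelian).
|G/H| = |G| / |H| = 34 / 34 = 1

|G/H| = 1


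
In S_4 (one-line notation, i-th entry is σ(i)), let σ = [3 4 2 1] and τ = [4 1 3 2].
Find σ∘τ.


σ∘τ: apply τ first, then σ
1 →τ 4 →σ 1
2 →τ 1 →σ 3
3 →τ 3 →σ 2
4 →τ 2 →σ 4

σ∘τ = [1 3 2 4]


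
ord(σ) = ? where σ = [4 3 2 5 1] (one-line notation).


Cycle decomposition: (1 4 5) (2 3)
Cycle lengths: 3, 2
Order = lcm(3, 2) = 6

ord(σ) = 6


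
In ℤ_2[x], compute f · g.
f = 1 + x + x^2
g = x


Expand and collect like terms; reduce coefficients mod 2:
x^0: 1·0 = 0 ≡ 0 (mod 2)
x^1: 1·1 + 1·0 = 1 ≡ 1 (mod 2)
x^2: 1·1 + 1·0 = 1 ≡ 1 (mod 2)
x^3: 1·1 = 1 ≡ 1 (mod 2)
Result: x + x^2 + x^3

f · g = x + x^2 + x^3


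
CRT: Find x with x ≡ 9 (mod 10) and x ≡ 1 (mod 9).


m₁ = 10, m₂ = 9, gcd = 1, so CRT applies. M = m₁·m₂ = 90
Let M₁ = M/m₁ = 9, M₂ = M/m₂ = 10
Find y₁ ≡ M₁⁻¹ (mod m₁): 9⁻¹ ≡ 9 (mod 10)
Find y₂ ≡ M₂⁻¹ (mod m₂): 10⁻¹ ≡ 1 (mod 9)
x = a₁·M₁·y₁ + a₂·M₂·y₂ = 9·9·9 + 1·10·1 = 739
Reduce mod 90: x ≡ 19
Check: 19 mod 10 = 9 ✓, 19 mod 9 = 1 ✓

x ≡ 19 (mod 90)


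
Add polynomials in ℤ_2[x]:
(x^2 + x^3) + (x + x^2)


Add coefficients mod 2:
x^0: 0 + 0 = 0 (mod 2)
x^1: 0 + 1 = 1 (mod 2)
x^2: 1 + 1 = 0 (mod 2)
x^3: 1 + 0 = 1 (mod 2)
Result: x + x^3

f + g = x + x^3


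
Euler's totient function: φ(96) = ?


Factor n: 96 = 2^5 × 3
φ(n) = n · ∏(1 - 1/p) over distinct primes p | n
φ(96) = 96 · (1 - 1/2) · (1 - 1/3) = 32

φ(96) = 32


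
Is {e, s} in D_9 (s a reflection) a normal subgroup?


H = {e, s} in D_9 (s a reflection)
r·s·r⁻¹ = sr⁻² ≠ s for n ≥ 3, so {e, s} is not closed under conjugation

No, not a normal subgroup


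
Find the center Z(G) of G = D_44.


Z(G) = {g ∈ G | gx = xg for all x ∈ G}
For even n, Z(D_n) = {e, r^(n/2)}: the 180° rotation r^22 commutes with every reflection and rotation

Z(D_44) = {e, r^22}


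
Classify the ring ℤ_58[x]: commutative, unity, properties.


ℤ_58 has zero divisors (2·29 ≡ 0), and these lift to constant zero divisors in ℤ_58[x]; so not an integral domain
Commutative: Yes
Integral domain: No
Has unity: Yes

ℤ_58[x]: Commutative=Yes, Unity=Yes


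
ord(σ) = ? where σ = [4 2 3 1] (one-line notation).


Cycle decomposition: (1 4)
Cycle lengths: 2
Order = lcm(2) = 2

ord(σ) = 2


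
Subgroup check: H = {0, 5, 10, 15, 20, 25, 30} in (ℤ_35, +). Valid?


Subgroup test for H = {0, 5, 10, 15, 20, 25, 30} in (ℤ_35, +):
(1) 0 ∈ H? Yes
(2) Closure: for all a,b ∈ H, (a+b) mod 35 ∈ H? Yes
(3) Inverses: for all a ∈ H, -a mod 35 ∈ H? Yes

Yes, H is a subgroup of ℤ_35


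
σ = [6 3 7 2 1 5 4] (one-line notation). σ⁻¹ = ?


To find σ⁻¹, swap domain and range:
σ(1) = 6 → σ⁻¹(6) = 1
σ(2) = 3 → σ⁻¹(3) = 2
σ(3) = 7 → σ⁻¹(7) = 3
σ(4) = 2 → σ⁻¹(2) = 4
σ(5) = 1 → σ⁻¹(1) = 5
σ(6) = 5 → σ⁻¹(5) = 6
σ(7) = 4 → σ⁻¹(4) = 7

σ⁻¹ = [5 4 2 7 6 1 3]


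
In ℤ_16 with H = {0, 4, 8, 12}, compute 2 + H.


2 + H = {2 + h (mod 16) : h ∈ H}
2+0=2, 2+4=6, 2+8=10, 2+12=14

2 + H = {2, 6, 10, 14}


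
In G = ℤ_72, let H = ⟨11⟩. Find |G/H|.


|⟨11⟩| = n / gcd(11, 72) = 72 / 1 = 72
H is normal (ℤ_72 is abelian).
|G/H| = |G| / |H| = 72 / 72 = 1

|G/H| = 1


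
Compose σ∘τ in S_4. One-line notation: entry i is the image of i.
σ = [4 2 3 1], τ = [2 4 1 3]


σ∘τ: apply τ first, then σ
1 →τ 2 →σ 2
2 →τ 4 →σ 1
3 →τ 1 →σ 4
4 →τ 3 →σ 3

σ∘τ = [2 1 4 3]


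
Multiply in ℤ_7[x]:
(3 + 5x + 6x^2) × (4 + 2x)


Expand and collect like terms; reduce coefficients mod 7:
x^0: 3·4 = 12 ≡ 5 (mod 7)
x^1: 3·2 + 5·4 = 26 ≡ 5 (mod 7)
x^2: 5·2 + 6·4 = 34 ≡ 6 (mod 7)
x^3: 6·2 = 12 ≡ 5 (mod 7)
Result: 5 + 5x + 6x^2 + 5x^3

f · g = 5 + 5x + 6x^2 + 5x^3


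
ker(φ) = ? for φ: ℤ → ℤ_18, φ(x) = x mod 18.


Kernel = preimage of identity
ker(φ) = {x ∈ ℤ : x ≡ 0 (mod 18)} = 18ℤ = {0, ±18, ±36, ...}

ker(φ) = 18ℤ


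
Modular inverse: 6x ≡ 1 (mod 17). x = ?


Use the extended Euclidean algorithm to write 1 = 6·s + 17·t; then s mod 17 is the inverse.
Euclidean algorithm:
  6 = 0·17 + 6
  17 = 2·6 + 5
  6 = 1·5 + 1
  5 = 5·1 + 0
gcd(6,17) = 1
Back-substitution gives: 6·(3) + 17·(-1) = 1
So 6⁻¹ ≡ 3 ≡ 3 (mod 17)
Check: 6 × 3 = 18 ≡ 1 (mod 17) ✓

6⁻¹ ≡ 3 (mod 17)


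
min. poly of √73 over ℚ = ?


√73 satisfies x² - 73 = 0, irreducible over ℚ since 73 is squarefree

Minimal polynomial: x² - 73


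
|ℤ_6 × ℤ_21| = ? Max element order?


|ℤ_6 × ℤ_21| = 6 × 21 = 126
Max element order = lcm(6,21) = 42
Cyclic? No (gcd=3)

|ℤ_6×ℤ_21| = 126, max element order = 42


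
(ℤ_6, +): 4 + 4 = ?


Operation: addition mod 6
4 + 4 = (a + b) mod 6 with a = 4, b = 4

4 + 4 = 2


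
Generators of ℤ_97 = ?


g generates ℤ_n iff gcd(g,n) = 1
Prime factors of 97: 97
Generators are g ∈ {1,...,96} not divisible by any of these primes.
Generators: {1, 2, 3, 4, 5, 6, 7, 8, 9, 10, 11, 12, 13, 14, 15, 16, 17, 18, 19, 20, 21, 22, 23, 24, 25, 26, 27, 28, 29, 30, 31, 32, 33, 34, 35, 36, 37, 38, 39, 40, 41, 42, 43, 44, 45, 46, 47, 48, 49, 50, 51, 52, 53, 54, 55, 56, 57, 58, 59, 60, 61, 62, 63, 64, 65, 66, 67, 68, 69, 70, 71, 72, 73, 74, 75, 76, 77, 78, 79, 80, 81, 82, 83, 84, 85, 86, 87, 88, 89, 90, 91, 92, 93, 94, 95, 96}
Number of generators = φ(97) = 96

Generators of ℤ_97 = {1, 2, 3, 4, 5, 6, 7, 8, 9, 10, 11, 12, 13, 14, 15, 16, 17, 18, 19, 20, 21, 22, 23, 24, 25, 26, 27, 28, 29, 30, 31, 32, 33, 34, 35, 36, 37, 38, 39, 40, 41, 42, 43, 44, 45, 46, 47, 48, 49, 50, 51, 52, 53, 54, 55, 56, 57, 58, 59, 60, 61, 62, 63, 64, 65, 66, 67, 68, 69, 70, 71, 72, 73, 74, 75, 76, 77, 78, 79, 80, 81, 82, 83, 84, 85, 86, 87, 88, 89, 90, 91, 92, 93, 94, 95, 96}


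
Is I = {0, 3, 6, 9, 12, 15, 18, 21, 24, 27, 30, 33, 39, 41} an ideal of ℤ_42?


Check ideal conditions for I = {0, 3, 6, 9, 12, 15, 18, 21, 24, 27, 30, 33, 39, 41} in ℤ_42:
(1) I is an additive subgroup? No
(2) For r ∈ ℤ_42 and a ∈ I: r·a ∈ I? No  [counterexample: r=2, a=18, r·a mod 42 = 36 ∉ I]

No, I is not an ideal of ℤ_42


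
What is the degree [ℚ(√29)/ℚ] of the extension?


√29 has minimal polynomial x² - 29 (irreducible over ℚ since 29 is squarefree)

[ℚ(√29)/ℚ] = 2


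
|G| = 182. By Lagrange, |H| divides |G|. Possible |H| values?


Lagrange's theorem: |H| divides |G|
|G| = 182
Divisors of 182: 1, 2, 7, 13, 14, 26, 91, 182

Possible subgroup orders: {1, 2, 7, 13, 14, 26, 91, 182}


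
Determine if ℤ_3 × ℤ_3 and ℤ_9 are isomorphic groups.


Comparing ℤ_3 × ℤ_3 and ℤ_9:
gcd(3,3) = 3 ≠ 1. Max element order in ℤ_3×ℤ_3 is lcm(3,3) = 3 < 9, so it has no element of order 9

No, ℤ_3 × ℤ_3 ≇ ℤ_9


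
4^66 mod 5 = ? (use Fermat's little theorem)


Fermat's little theorem: if p is prime and gcd(a,p)=1, then a^(p-1) ≡ 1 (mod p)
p = 5 is prime, gcd(4,5) = 1
Reduce exponent: 66 mod 4 = 2
So 4^66 ≡ 4^2 (mod 5)
4^2 mod 5 = 1

4^66 ≡ 1 (mod 5)


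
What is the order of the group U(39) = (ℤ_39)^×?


U(n) is the group of units mod n; |U(n)| = φ(n)
|U(39)| = φ(39) = 24

|U(39) = (ℤ_39)^×| = 24


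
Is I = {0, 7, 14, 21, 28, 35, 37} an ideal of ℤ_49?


Check ideal conditions for I = {0, 7, 14, 21, 28, 35, 37} in ℤ_49:
(1) I is an additive subgroup? No
(2) For r ∈ ℤ_49 and a ∈ I: r·a ∈ I? No  [counterexample: r=2, a=21, r·a mod 49 = 42 ∉ I]

No, I is not an ideal of ℤ_49


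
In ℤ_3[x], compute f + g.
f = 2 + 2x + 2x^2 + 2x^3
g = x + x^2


Add coefficients mod 3:
x^0: 2 + 0 = 2 (mod 3)
x^1: 2 + 1 = 0 (mod 3)
x^2: 2 + 1 = 0 (mod 3)
x^3: 2 + 0 = 2 (mod 3)
Result: 2 + 2x^3

f + g = 2 + 2x^3


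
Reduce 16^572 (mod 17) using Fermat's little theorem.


Fermat's little theorem: if p is prime and gcd(a,p)=1, then a^(p-1) ≡ 1 (mod p)
p = 17 is prime, gcd(16,17) = 1
Reduce exponent: 572 mod 16 = 12
So 16^572 ≡ 16^12 (mod 17)
16^12 mod 17 = 1

16^572 ≡ 1 (mod 17)


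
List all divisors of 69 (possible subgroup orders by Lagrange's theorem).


Lagrange's theorem: |H| divides |G|
|G| = 69
Divisors of 69: 1, 3, 23, 69

Possible subgroup orders: {1, 3, 23, 69}


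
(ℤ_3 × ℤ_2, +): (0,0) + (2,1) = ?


Operation: componentwise addition mod (3, 2)
(0,0) + (2,1) = ((a₁+b₁) mod 3, (a₂+b₂) mod 2) with a = (0,0), b = (2,1)

(0,0) + (2,1) = (2,1)


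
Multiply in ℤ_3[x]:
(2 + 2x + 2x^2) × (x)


Expand and collect like terms; reduce coefficients mod 3:
x^0: 2·0 = 0 ≡ 0 (mod 3)
x^1: 2·1 + 2·0 = 2 ≡ 2 (mod 3)
x^2: 2·1 + 2·0 = 2 ≡ 2 (mod 3)
x^3: 2·1 = 2 ≡ 2 (mod 3)
Result: 2x + 2x^2 + 2x^3

f · g = 2x + 2x^2 + 2x^3


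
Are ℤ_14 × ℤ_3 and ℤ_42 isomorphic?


Comparing ℤ_14 × ℤ_3 and ℤ_42:
gcd(14,3) = 1, so ℤ_14 × ℤ_3 ≅ ℤ_42 (CRT)

Yes, ℤ_14 × ℤ_3 ≅ ℤ_42


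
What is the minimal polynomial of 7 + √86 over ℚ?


Let α = 7 + √86. Then α - 7 = √86, so (α - 7)² = 86, giving α² - 14α - 37 = 0. Degree 2 and α ∉ ℚ, so this is the minimal polynomial.

Minimal polynomial: x² - 14x - 37


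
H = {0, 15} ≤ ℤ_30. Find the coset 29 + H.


29 + H = {29 + h (mod 30) : h ∈ H}
29+0=29, 29+15=14
29 + H = {14, 29} = 14 + H

29 + H = {14, 29}


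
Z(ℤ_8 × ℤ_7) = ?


Z(G) = {g ∈ G | gx = xg for all x ∈ G}
Direct product of abelian groups is abelian, so Z(G) = G

Z(ℤ_8 × ℤ_7) = ℤ_8 × ℤ_7


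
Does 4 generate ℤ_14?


g generates ℤ_n iff gcd(g, n) = 1
gcd(4, 14) = 2
Since gcd = 2 ≠ 1, ⟨4⟩ has order 7 < 14, so 4 is not a generator.

No, 4 does not generate ℤ_14


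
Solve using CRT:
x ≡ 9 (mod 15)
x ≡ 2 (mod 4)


m₁ = 15, m₂ = 4, gcd = 1, so CRT applies. M = m₁·m₂ = 60
Let M₁ = M/m₁ = 4, M₂ = M/m₂ = 15
Find y₁ ≡ M₁⁻¹ (mod m₁): 4⁻¹ ≡ 4 (mod 15)
Find y₂ ≡ M₂⁻¹ (mod m₂): 15⁻¹ ≡ 3 (mod 4)
x = a₁·M₁·y₁ + a₂·M₂·y₂ = 9·4·4 + 2·15·3 = 234
Reduce mod 60: x ≡ 54
Check: 54 mod 15 = 9 ✓, 54 mod 4 = 2 ✓

x ≡ 54 (mod 60)


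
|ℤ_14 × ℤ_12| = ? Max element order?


|ℤ_14 × ℤ_12| = 14 × 12 = 168
Max element order = lcm(14,12) = 84
Cyclic? No (gcd=2)

|ℤ_14×ℤ_12| = 168, max element order = 84


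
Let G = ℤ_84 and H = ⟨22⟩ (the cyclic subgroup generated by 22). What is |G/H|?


|⟨22⟩| = n / gcd(22, 84) = 84 / 2 = 42
H is normal (ℤ_84 is abelian).
|G/H| = |G| / |H| = 84 / 42 = 2

|G/H| = 2


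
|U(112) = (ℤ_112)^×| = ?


U(n) is the group of units mod n; |U(n)| = φ(n)
|U(112)| = φ(112) = 48

|U(112) = (ℤ_112)^×| = 48


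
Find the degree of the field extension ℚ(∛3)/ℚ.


∛3 has minimal polynomial x³ - 3 (irreducible over ℚ since 3 is not a perfect cube)

[ℚ(∛3)/ℚ] = 3


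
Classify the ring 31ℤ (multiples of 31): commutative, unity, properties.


31ℤ is a commutative ring under +,× but has no multiplicative identity (1 ∉ 31ℤ); it has no zero divisors, but without unity it is not an integral domain
Commutative: Yes
Integral domain: No
Has unity: No

31ℤ (multiples of 31): Commutative=Yes, Unity=No


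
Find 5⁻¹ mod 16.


Use the extended Euclidean algorithm to write 1 = 5·s + 16·t; then s mod 16 is the inverse.
Euclidean algorithm:
  5 = 0·16 + 5
  16 = 3·5 + 1
  5 = 5·1 + 0
gcd(5,16) = 1
Back-substitution gives: 5·(-3) + 16·(1) = 1
So 5⁻¹ ≡ -3 ≡ 13 (mod 16)
Check: 5 × 13 = 65 ≡ 1 (mod 16) ✓

5⁻¹ ≡ 13 (mod 16)


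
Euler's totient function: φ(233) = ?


Factor n: 233 = 233
φ(n) = n · ∏(1 - 1/p) over distinct primes p | n
φ(233) = 233 · (1 - 1/233) = 232

φ(233) = 232


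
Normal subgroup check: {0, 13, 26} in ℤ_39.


H = {0, 13, 26} in ℤ_39
ℤ_39 is abelian; every subgroup of an abelian group is normal

Yes, normal subgroup


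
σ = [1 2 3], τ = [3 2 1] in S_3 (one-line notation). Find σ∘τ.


σ∘τ: apply τ first, then σ
1 →τ 3 →σ 3
2 →τ 2 →σ 2
3 →τ 1 →σ 1

σ∘τ = [3 2 1]


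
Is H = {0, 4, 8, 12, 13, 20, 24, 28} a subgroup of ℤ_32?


Subgroup test for H = {0, 4, 8, 12, 13, 20, 24, 28} in (ℤ_32, +):
(1) 0 ∈ H? Yes
(2) Closure: for all a,b ∈ H, (a+b) mod 32 ∈ H? No  [counterexample: 4 + 12 = 16 ∉ H]
(3) Inverses: for all a ∈ H, -a mod 32 ∈ H? No

No, H is not a subgroup of ℤ_32


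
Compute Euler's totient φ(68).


Factor n: 68 = 2^2 × 17
φ(n) = n · ∏(1 - 1/p) over distinct primes p | n
φ(68) = 68 · (1 - 1/2) · (1 - 1/17) = 32

φ(68) = 32


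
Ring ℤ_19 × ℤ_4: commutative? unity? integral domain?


Direct product ring; commutative with unity (1,1); but (1,0)·(0,1) = (0,0) gives zero divisors, so not an integral domain
Commutative: Yes
Integral domain: No
Has unity: Yes

ℤ_19 × ℤ_4: Commutative=Yes, Unity=Yes


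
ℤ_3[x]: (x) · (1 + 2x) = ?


Expand and collect like terms; reduce coefficients mod 3:
x^0: 0·1 = 0 ≡ 0 (mod 3)
x^1: 0·2 + 1·1 = 1 ≡ 1 (mod 3)
x^2: 1·2 = 2 ≡ 2 (mod 3)
Result: x + 2x^2

f · g = x + 2x^2


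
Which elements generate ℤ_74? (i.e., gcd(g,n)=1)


g generates ℤ_n iff gcd(g,n) = 1
Prime factors of 74: 2, 37
Generators are g ∈ {1,...,73} not divisible by any of these primes.
Generators: {1, 3, 5, 7, 9, 11, 13, 15, 17, 19, 21, 23, 25, 27, 29, 31, 33, 35, 39, 41, 43, 45, 47, 49, 51, 53, 55, 57, 59, 61, 63, 65, 67, 69, 71, 73}
Number of generators = φ(74) = 36

Generators of ℤ_74 = {1, 3, 5, 7, 9, 11, 13, 15, 17, 19, 21, 23, 25, 27, 29, 31, 33, 35, 39, 41, 43, 45, 47, 49, 51, 53, 55, 57, 59, 61, 63, 65, 67, 69, 71, 73}


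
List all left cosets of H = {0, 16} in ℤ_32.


H = {0, 16}, |H| = 2
Number of cosets = |G|/|H| = 32/2 = 16
0 + H = {0, 16}
1 + H = {1, 17}
2 + H = {2, 18}
3 + H = {3, 19}
4 + H = {4, 20}
5 + H = {5, 21}
6 + H = {6, 22}
7 + H = {7, 23}
8 + H = {8, 24}
9 + H = {9, 25}
10 + H = {10, 26}
11 + H = {11, 27}
12 + H = {12, 28}
13 + H = {13, 29}
14 + H = {14, 30}
15 + H = {15, 31}

Cosets: 0+H={0,16}; 1+H={1,17}; 2+H={2,18}; 3+H={3,19}; 4+H={4,20}; 5+H={5,21}; 6+H={6,22}; 7+H={7,23}; 8+H={8,24}; 9+H={9,25}; 10+H={10,26}; 11+H={11,27}; 12+H={12,28}; 13+H={13,29}; 14+H={14,30}; 15+H={15,31}


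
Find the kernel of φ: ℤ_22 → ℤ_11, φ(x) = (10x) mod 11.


Kernel = preimage of identity
ker(φ) = {x ∈ ℤ_22 : 10x ≡ 0 (mod 11)}. Since 11 | 22, φ is well-defined. The kernel is the cyclic subgroup ⟨11⟩ of ℤ_22 (order 2), i.e. {0, 11}

ker(φ) = {0, 11}


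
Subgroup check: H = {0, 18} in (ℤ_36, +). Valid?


Subgroup test for H = {0, 18} in (ℤ_36, +):
(1) 0 ∈ H? Yes
(2) Closure: for all a,b ∈ H, (a+b) mod 36 ∈ H? Yes
(3) Inverses: for all a ∈ H, -a mod 36 ∈ H? Yes

Yes, H is a subgroup of ℤ_36


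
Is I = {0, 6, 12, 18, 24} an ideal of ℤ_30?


Check ideal conditions for I = {0, 6, 12, 18, 24} in ℤ_30:
(1) I is an additive subgroup? Yes
(2) For r ∈ ℤ_30 and a ∈ I: r·a ∈ I? Yes

Yes, I is an ideal of ℤ_30


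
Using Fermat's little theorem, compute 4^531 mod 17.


Fermat's little theorem: if p is prime and gcd(a,p)=1, then a^(p-1) ≡ 1 (mod p)
p = 17 is prime, gcd(4,17) = 1
Reduce exponent: 531 mod 16 = 3
So 4^531 ≡ 4^3 (mod 17)
4^3 mod 17 = 13

4^531 ≡ 13 (mod 17)


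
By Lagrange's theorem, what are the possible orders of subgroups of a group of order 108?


Lagrange's theorem: |H| divides |G|
|G| = 108
Divisors of 108: 1, 2, 3, 4, 6, 9, 12, 18, 27, 36, 54, 108

Possible subgroup orders: {1, 2, 3, 4, 6, 9, 12, 18, 27, 36, 54, 108}


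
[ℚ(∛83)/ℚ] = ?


∛83 has minimal polynomial x³ - 83 (irreducible over ℚ since 83 is not a perfect cube)

[ℚ(∛83)/ℚ] = 3


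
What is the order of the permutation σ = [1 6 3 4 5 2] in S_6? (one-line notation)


Cycle decomposition: (2 6)
Cycle lengths: 2
Order = lcm(2) = 2

ord(σ) = 2


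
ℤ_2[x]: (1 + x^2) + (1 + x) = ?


Add coefficients mod 2:
x^0: 1 + 1 = 0 (mod 2)
x^1: 0 + 1 = 1 (mod 2)
x^2: 1 + 0 = 1 (mod 2)
Result: x + x^2

f + g = x + x^2


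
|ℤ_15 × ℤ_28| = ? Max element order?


|ℤ_15 × ℤ_28| = 15 × 28 = 420
Max element order = lcm(15,28) = 420
Cyclic? Yes (gcd=1)

|ℤ_15×ℤ_28| = 420, max element order = 420


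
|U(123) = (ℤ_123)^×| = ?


U(n) is the group of units mod n; |U(n)| = φ(n)
|U(123)| = φ(123) = 80

|U(123) = (ℤ_123)^×| = 80


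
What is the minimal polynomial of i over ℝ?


i satisfies x² + 1 = 0, irreducible over ℝ

Minimal polynomial: x² + 1


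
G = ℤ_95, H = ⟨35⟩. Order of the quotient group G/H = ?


|⟨35⟩| = n / gcd(35, 95) = 95 / 5 = 19
H is normal (ℤ_95 is abelian).
|G/H| = |G| / |H| = 95 / 19 = 5

|G/H| = 5


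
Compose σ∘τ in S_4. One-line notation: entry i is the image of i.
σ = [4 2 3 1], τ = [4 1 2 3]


σ∘τ: apply τ first, then σ
1 →τ 4 →σ 1
2 →τ 1 →σ 4
3 →τ 2 →σ 2
4 →τ 3 →σ 3

σ∘τ = [1 4 2 3]


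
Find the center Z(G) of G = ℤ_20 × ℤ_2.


Z(G) = {g ∈ G | gx = xg for all x ∈ G}
Direct product of abelian groups is abelian, so Z(G) = G

Z(ℤ_20 × ℤ_2) = ℤ_20 × ℤ_2


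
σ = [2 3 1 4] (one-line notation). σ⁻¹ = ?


To find σ⁻¹, swap domain and range:
σ(1) = 2 → σ⁻¹(2) = 1
σ(2) = 3 → σ⁻¹(3) = 2
σ(3) = 1 → σ⁻¹(1) = 3
σ(4) = 4 → σ⁻¹(4) = 4

σ⁻¹ = [3 1 2 4]


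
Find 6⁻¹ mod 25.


Use the extended Euclidean algorithm to write 1 = 6·s + 25·t; then s mod 25 is the inverse.
Euclidean algorithm:
  6 = 0·25 + 6
  25 = 4·6 + 1
  6 = 6·1 + 0
gcd(6,25) = 1
Back-substitution gives: 6·(-4) + 25·(1) = 1
So 6⁻¹ ≡ -4 ≡ 21 (mod 25)
Check: 6 × 21 = 126 ≡ 1 (mod 25) ✓

6⁻¹ ≡ 21 (mod 25)


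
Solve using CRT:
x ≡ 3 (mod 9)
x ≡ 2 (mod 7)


m₁ = 9, m₂ = 7, gcd = 1, so CRT applies. M = m₁·m₂ = 63
Let M₁ = M/m₁ = 7, M₂ = M/m₂ = 9
Find y₁ ≡ M₁⁻¹ (mod m₁): 7⁻¹ ≡ 4 (mod 9)
Find y₂ ≡ M₂⁻¹ (mod m₂): 9⁻¹ ≡ 4 (mod 7)
x = a₁·M₁·y₁ + a₂·M₂·y₂ = 3·7·4 + 2·9·4 = 156
Reduce mod 63: x ≡ 30
Check: 30 mod 9 = 3 ✓, 30 mod 7 = 2 ✓

x ≡ 30 (mod 63)


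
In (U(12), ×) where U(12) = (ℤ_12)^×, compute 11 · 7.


Operation: multiplication mod 12
11 · 7 = (a × b) mod 12 with a = 11, b = 7

11 · 7 = 5


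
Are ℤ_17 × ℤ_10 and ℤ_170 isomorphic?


Comparing ℤ_17 × ℤ_10 and ℤ_170:
gcd(17,10) = 1, so ℤ_17 × ℤ_10 ≅ ℤ_170 (CRT)

Yes, ℤ_17 × ℤ_10 ≅ ℤ_170


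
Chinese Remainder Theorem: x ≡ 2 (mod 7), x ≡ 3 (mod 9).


m₁ = 7, m₂ = 9, gcd = 1, so CRT applies. M = m₁·m₂ = 63
Let M₁ = M/m₁ = 9, M₂ = M/m₂ = 7
Find y₁ ≡ M₁⁻¹ (mod m₁): 9⁻¹ ≡ 4 (mod 7)
Find y₂ ≡ M₂⁻¹ (mod m₂): 7⁻¹ ≡ 4 (mod 9)
x = a₁·M₁·y₁ + a₂·M₂·y₂ = 2·9·4 + 3·7·4 = 156
Reduce mod 63: x ≡ 30
Check: 30 mod 7 = 2 ✓, 30 mod 9 = 3 ✓

x ≡ 30 (mod 63)


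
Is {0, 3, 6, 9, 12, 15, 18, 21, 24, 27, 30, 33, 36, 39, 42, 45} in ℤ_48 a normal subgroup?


H = {0, 3, 6, 9, 12, 15, 18, 21, 24, 27, 30, 33, 36, 39, 42, 45} in ℤ_48
ℤ_48 is abelian; every subgroup of an abelian group is normal

Yes, normal subgroup


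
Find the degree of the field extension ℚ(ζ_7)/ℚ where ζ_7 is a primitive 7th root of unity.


[ℚ(ζ_n):ℚ] = deg Φ_n(x) = φ(n). Here φ(7) = 6

[ℚ(ζ_7)/ℚ where ζ_7 is a primitive 7th root of unity] = 6


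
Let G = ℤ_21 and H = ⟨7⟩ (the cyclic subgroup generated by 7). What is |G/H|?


|⟨7⟩| = n / gcd(7, 21) = 21 / 7 = 3
H is normal (ℤ_21 is abelian).
|G/H| = |G| / |H| = 21 / 3 = 7

|G/H| = 7


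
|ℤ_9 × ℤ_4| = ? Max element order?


|ℤ_9 × ℤ_4| = 9 × 4 = 36
Max element order = lcm(9,4) = 36
Cyclic? Yes (gcd=1)

|ℤ_9×ℤ_4| = 36, max element order = 36


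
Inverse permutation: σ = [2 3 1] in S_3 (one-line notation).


To find σ⁻¹, swap domain and range:
σ(1) = 2 → σ⁻¹(2) = 1
σ(2) = 3 → σ⁻¹(3) = 2
σ(3) = 1 → σ⁻¹(1) = 3

σ⁻¹ = [3 1 2]


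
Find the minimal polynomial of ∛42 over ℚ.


∛42 satisfies x³ - 42 = 0, irreducible over ℚ (no rational root; 42 is not a perfect cube)

Minimal polynomial: x³ - 42


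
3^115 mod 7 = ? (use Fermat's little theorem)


Fermat's little theorem: if p is prime and gcd(a,p)=1, then a^(p-1) ≡ 1 (mod p)
p = 7 is prime, gcd(3,7) = 1
Reduce exponent: 115 mod 6 = 1
So 3^115 ≡ 3^1 (mod 7)
3^1 mod 7 = 3

3^115 ≡ 3 (mod 7)


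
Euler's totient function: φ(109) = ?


Factor n: 109 = 109
φ(n) = n · ∏(1 - 1/p) over distinct primes p | n
φ(109) = 109 · (1 - 1/109) = 108

φ(109) = 108


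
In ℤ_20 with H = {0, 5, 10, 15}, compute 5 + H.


5 + H = {5 + h (mod 20) : h ∈ H}
5+0=5, 5+5=10, 5+10=15, 5+15=0
5 + H = {0, 5, 10, 15} = 0 + H

5 + H = {0, 5, 10, 15}


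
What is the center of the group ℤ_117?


Z(G) = {g ∈ G | gx = xg for all x ∈ G}
ℤ_117 is abelian, so Z(G) = G

Z(ℤ_117) = ℤ_117


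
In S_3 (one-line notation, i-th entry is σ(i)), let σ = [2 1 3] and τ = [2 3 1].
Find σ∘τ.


σ∘τ: apply τ first, then σ
1 →τ 2 →σ 1
2 →τ 3 →σ 3
3 →τ 1 →σ 2

σ∘τ = [1 3 2]


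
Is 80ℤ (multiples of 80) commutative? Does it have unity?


80ℤ is a commutative ring under +,× but has no multiplicative identity (1 ∉ 80ℤ); it has no zero divisors, but without unity it is not an integral domain
Commutative: Yes
Integral domain: No
Has unity: No

80ℤ (multiples of 80): Commutative=Yes, Unity=No


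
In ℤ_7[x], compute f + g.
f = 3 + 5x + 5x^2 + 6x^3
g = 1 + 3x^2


Add coefficients mod 7:
x^0: 3 + 1 = 4 (mod 7)
x^1: 5 + 0 = 5 (mod 7)
x^2: 5 + 3 = 1 (mod 7)
x^3: 6 + 0 = 6 (mod 7)
Result: 4 + 5x + x^2 + 6x^3

f + g = 4 + 5x + x^2 + 6x^3


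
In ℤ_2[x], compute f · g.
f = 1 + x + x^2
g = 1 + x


Expand and collect like terms; reduce coefficients mod 2:
x^0: 1·1 = 1 ≡ 1 (mod 2)
x^1: 1·1 + 1·1 = 2 ≡ 0 (mod 2)
x^2: 1·1 + 1·1 = 2 ≡ 0 (mod 2)
x^3: 1·1 = 1 ≡ 1 (mod 2)
Result: 1 + x^3

f · g = 1 + x^3


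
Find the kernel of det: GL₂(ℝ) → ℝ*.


Kernel = preimage of identity
ker(det) = {A | det(A) = 1} = SL₂(ℝ)

ker(det) = SL₂(ℝ)


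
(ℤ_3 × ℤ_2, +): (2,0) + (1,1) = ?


Operation: componentwise addition mod (3, 2)
(2,0) + (1,1) = ((a₁+b₁) mod 3, (a₂+b₂) mod 2) with a = (2,0), b = (1,1)

(2,0) + (1,1) = (0,1)


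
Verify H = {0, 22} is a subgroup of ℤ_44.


Subgroup test for H = {0, 22} in (ℤ_44, +):
(1) 0 ∈ H? Yes
(2) Closure: for all a,b ∈ H, (a+b) mod 44 ∈ H? Yes
(3) Inverses: for all a ∈ H, -a mod 44 ∈ H? Yes

Yes, H is a subgroup of ℤ_44


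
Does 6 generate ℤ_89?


g generates ℤ_n iff gcd(g, n) = 1
gcd(6, 89) = 1
Since gcd = 1, 6 is a generator.

Yes, 6 generates ℤ_89


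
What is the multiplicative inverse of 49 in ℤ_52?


Use the extended Euclidean algorithm to write 1 = 49·s + 52·t; then s mod 52 is the inverse.
Euclidean algorithm:
  49 = 0·52 + 49
  52 = 1·49 + 3
  49 = 16·3 + 1
  3 = 3·1 + 0
gcd(49,52) = 1
Back-substitution gives: 49·(17) + 52·(-16) = 1
So 49⁻¹ ≡ 17 ≡ 17 (mod 52)
Check: 49 × 17 = 833 ≡ 1 (mod 52) ✓

49⁻¹ ≡ 17 (mod 52)


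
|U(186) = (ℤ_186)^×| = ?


U(n) is the group of units mod n; |U(n)| = φ(n)
|U(186)| = φ(186) = 60

|U(186) = (ℤ_186)^×| = 60


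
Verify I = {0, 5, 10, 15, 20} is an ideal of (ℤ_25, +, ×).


Check ideal conditions for I = {0, 5, 10, 15, 20} in ℤ_25:
(1) I is an additive subgroup? Yes
(2) For r ∈ ℤ_25 and a ∈ I: r·a ∈ I? Yes

Yes, I is an ideal of ℤ_25


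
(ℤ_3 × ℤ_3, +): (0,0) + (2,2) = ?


Operation: componentwise addition mod (3, 3)
(0,0) + (2,2) = ((a₁+b₁) mod 3, (a₂+b₂) mod 3) with a = (0,0), b = (2,2)

(0,0) + (2,2) = (2,2)


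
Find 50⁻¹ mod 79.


Use the extended Euclidean algorithm to write 1 = 50·s + 79·t; then s mod 79 is the inverse.
Euclidean algorithm:
  50 = 0·79 + 50
  79 = 1·50 + 29
  50 = 1·29 + 21
  29 = 1·21 + 8
  21 = 2·8 + 5
  8 = 1·5 + 3
  5 = 1·3 + 2
  3 = 1·2 + 1
  2 = 2·1 + 0
gcd(50,79) = 1
Back-substitution gives: 50·(-30) + 79·(19) = 1
So 50⁻¹ ≡ -30 ≡ 49 (mod 79)
Check: 50 × 49 = 2450 ≡ 1 (mod 79) ✓

50⁻¹ ≡ 49 (mod 79)
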